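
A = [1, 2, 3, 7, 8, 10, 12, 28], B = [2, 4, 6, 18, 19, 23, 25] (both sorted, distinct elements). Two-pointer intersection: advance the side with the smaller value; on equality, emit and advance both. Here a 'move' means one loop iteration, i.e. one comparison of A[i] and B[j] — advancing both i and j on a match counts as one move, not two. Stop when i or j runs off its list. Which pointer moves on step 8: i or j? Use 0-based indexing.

[i=0,j=0] 1<2 → i++
[i=1,j=0] 2==2 emit → i++,j++
[i=2,j=1] 3<4 → i++
[i=3,j=1] 7>4 → j++
[i=3,j=2] 7>6 → j++
[i=3,j=3] 7<18 → i++
[i=4,j=3] 8<18 → i++
[i=5,j=3] 10<18 → i++

i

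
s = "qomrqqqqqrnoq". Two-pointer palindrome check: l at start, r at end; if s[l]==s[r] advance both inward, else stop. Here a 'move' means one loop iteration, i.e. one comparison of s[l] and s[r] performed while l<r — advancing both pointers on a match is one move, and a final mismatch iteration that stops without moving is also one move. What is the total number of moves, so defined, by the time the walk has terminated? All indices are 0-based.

3 moves

[0,12] 'q'=='q' → l++,r--
[1,11] 'o'=='o' → l++,r--
[2,10] 'm'!='n' → stop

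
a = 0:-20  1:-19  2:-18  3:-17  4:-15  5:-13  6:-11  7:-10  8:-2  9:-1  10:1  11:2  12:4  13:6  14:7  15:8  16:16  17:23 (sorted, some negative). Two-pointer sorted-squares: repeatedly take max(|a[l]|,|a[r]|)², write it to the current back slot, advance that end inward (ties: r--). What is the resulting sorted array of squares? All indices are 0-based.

[1, 1, 4, 4, 16, 36, 49, 64, 100, 121, 169, 225, 256, 289, 324, 361, 400, 529]

[0,17] |-20|<=|23| out[17]=529 → r--
[0,16] |-20|>|16| out[16]=400 → l++
[1,16] |-19|>|16| out[15]=361 → l++
[2,16] |-18|>|16| out[14]=324 → l++
[3,16] |-17|>|16| out[13]=289 → l++
[4,16] |-15|<=|16| out[12]=256 → r--
[4,15] |-15|>|8| out[11]=225 → l++
[5,15] |-13|>|8| out[10]=169 → l++
[6,15] |-11|>|8| out[9]=121 → l++
[7,15] |-10|>|8| out[8]=100 → l++
[8,15] |-2|<=|8| out[7]=64 → r--
[8,14] |-2|<=|7| out[6]=49 → r--
[8,13] |-2|<=|6| out[5]=36 → r--
[8,12] |-2|<=|4| out[4]=16 → r--
[8,11] |-2|<=|2| out[3]=4 → r--
[8,10] |-2|>|1| out[2]=4 → l++
[9,10] |-1|<=|1| out[1]=1 → r--
[9,9] |-1|<=|-1| out[0]=1 → r--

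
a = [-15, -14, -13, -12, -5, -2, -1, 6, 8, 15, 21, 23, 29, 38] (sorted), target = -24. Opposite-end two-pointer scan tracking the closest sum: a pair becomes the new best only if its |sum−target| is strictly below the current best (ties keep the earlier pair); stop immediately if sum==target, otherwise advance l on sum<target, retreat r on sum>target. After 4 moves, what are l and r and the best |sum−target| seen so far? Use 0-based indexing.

l=0, r=9, best |Δ|=30

l=0 r=13: -15+38=23 d=47 *, r--
l=0 r=12: -15+29=14 d=38 *, r--
l=0 r=11: -15+23=8 d=32 *, r--
l=0 r=10: -15+21=6 d=30 *, r--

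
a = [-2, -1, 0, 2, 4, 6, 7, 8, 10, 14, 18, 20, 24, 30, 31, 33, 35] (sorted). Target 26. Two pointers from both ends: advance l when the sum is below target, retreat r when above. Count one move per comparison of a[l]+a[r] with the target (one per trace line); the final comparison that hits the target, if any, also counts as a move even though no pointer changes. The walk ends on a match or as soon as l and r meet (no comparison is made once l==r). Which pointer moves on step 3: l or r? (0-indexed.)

r

l=0 r=16: -2+35=33 >26, r--
l=0 r=15: -2+33=31 >26, r--
l=0 r=14: -2+31=29 >26, r--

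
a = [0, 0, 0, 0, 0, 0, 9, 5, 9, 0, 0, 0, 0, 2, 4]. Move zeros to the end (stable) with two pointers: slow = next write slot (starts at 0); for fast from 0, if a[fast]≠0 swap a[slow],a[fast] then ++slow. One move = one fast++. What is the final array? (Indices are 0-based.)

[9, 5, 9, 2, 4, 0, 0, 0, 0, 0, 0, 0, 0, 0, 0]

(s=0,f=0) a[fast]=0 → fast++
(s=0,f=1) a[fast]=0 → fast++
(s=0,f=2) a[fast]=0 → fast++
(s=0,f=3) a[fast]=0 → fast++
(s=0,f=4) a[fast]=0 → fast++
(s=0,f=5) a[fast]=0 → fast++
(s=0,f=6) a[fast]=9≠0 swap→a[0]=9 → slow++,fast++
(s=1,f=7) a[fast]=5≠0 swap→a[1]=5 → slow++,fast++
(s=2,f=8) a[fast]=9≠0 swap→a[2]=9 → slow++,fast++
(s=3,f=9) a[fast]=0 → fast++
(s=3,f=10) a[fast]=0 → fast++
(s=3,f=11) a[fast]=0 → fast++
(s=3,f=12) a[fast]=0 → fast++
(s=3,f=13) a[fast]=2≠0 swap→a[3]=2 → slow++,fast++
(s=4,f=14) a[fast]=4≠0 swap→a[4]=4 → slow++,fast++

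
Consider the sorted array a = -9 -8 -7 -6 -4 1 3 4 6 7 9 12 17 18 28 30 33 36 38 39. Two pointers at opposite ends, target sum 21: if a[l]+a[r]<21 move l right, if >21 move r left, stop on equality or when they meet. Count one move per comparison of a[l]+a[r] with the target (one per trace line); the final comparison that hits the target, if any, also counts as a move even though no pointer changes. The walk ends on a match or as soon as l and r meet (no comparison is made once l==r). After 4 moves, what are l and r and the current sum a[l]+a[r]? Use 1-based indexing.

l=1, r=16, sum=21

[1,20] -9+39=30 >21 → r--
[1,19] -9+38=29 >21 → r--
[1,18] -9+36=27 >21 → r--
[1,17] -9+33=24 >21 → r--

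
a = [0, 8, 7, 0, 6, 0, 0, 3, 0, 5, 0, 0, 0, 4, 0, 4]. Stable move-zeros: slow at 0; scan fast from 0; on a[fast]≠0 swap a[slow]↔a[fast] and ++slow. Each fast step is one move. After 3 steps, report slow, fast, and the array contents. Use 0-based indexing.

slow=2, fast=3, a=[8, 7, 0, 0, 6, 0, 0, 3, 0, 5, 0, 0, 0, 4, 0, 4]

slow=0 fast=0: a[fast]=0, fast++
slow=0 fast=1: a[fast]=8≠0 swap→a[0]=8, slow++,fast++
slow=1 fast=2: a[fast]=7≠0 swap→a[1]=7, slow++,fast++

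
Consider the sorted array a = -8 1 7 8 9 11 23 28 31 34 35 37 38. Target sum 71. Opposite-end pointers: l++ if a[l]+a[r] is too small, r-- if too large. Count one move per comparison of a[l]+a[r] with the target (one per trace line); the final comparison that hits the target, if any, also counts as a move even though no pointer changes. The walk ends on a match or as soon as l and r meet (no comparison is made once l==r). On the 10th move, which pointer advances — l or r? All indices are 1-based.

r

[1,13] -8+38=30 <71 → l++
[2,13] 1+38=39 <71 → l++
[3,13] 7+38=45 <71 → l++
[4,13] 8+38=46 <71 → l++
[5,13] 9+38=47 <71 → l++
[6,13] 11+38=49 <71 → l++
[7,13] 23+38=61 <71 → l++
[8,13] 28+38=66 <71 → l++
[9,13] 31+38=69 <71 → l++
[10,13] 34+38=72 >71 → r--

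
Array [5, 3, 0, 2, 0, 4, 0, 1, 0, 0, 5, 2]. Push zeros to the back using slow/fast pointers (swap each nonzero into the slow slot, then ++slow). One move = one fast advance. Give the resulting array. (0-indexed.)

slow=0 fast=0: a[fast]=5≠0 swap→a[0]=5, slow++,fast++
slow=1 fast=1: a[fast]=3≠0 swap→a[1]=3, slow++,fast++
slow=2 fast=2: a[fast]=0, fast++
slow=2 fast=3: a[fast]=2≠0 swap→a[2]=2, slow++,fast++
slow=3 fast=4: a[fast]=0, fast++
slow=3 fast=5: a[fast]=4≠0 swap→a[3]=4, slow++,fast++
slow=4 fast=6: a[fast]=0, fast++
slow=4 fast=7: a[fast]=1≠0 swap→a[4]=1, slow++,fast++
slow=5 fast=8: a[fast]=0, fast++
slow=5 fast=9: a[fast]=0, fast++
slow=5 fast=10: a[fast]=5≠0 swap→a[5]=5, slow++,fast++
slow=6 fast=11: a[fast]=2≠0 swap→a[6]=2, slow++,fast++

[5, 3, 2, 4, 1, 5, 2, 0, 0, 0, 0, 0]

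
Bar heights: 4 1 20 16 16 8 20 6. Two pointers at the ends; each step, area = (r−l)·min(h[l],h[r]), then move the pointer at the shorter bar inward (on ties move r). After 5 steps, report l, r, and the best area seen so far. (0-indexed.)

[0,7] min(4,6)*7=28 best=28 * → l++
[1,7] min(1,6)*6=6 best=28 → l++
[2,7] min(20,6)*5=30 best=30 * → r--
[2,6] min(20,20)*4=80 best=80 * → r--
[2,5] min(20,8)*3=24 best=80 → r--

l=2, r=4, best area=80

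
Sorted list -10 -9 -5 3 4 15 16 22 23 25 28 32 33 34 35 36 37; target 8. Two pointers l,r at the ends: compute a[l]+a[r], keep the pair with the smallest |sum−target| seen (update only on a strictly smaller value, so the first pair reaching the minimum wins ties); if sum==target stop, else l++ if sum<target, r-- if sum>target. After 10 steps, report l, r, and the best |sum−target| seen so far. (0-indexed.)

l=0, r=6, best |Δ|=4

l=0 r=16: -10+37=27 d=19 *, r--
l=0 r=15: -10+36=26 d=18 *, r--
l=0 r=14: -10+35=25 d=17 *, r--
l=0 r=13: -10+34=24 d=16 *, r--
l=0 r=12: -10+33=23 d=15 *, r--
l=0 r=11: -10+32=22 d=14 *, r--
l=0 r=10: -10+28=18 d=10 *, r--
l=0 r=9: -10+25=15 d=7 *, r--
l=0 r=8: -10+23=13 d=5 *, r--
l=0 r=7: -10+22=12 d=4 *, r--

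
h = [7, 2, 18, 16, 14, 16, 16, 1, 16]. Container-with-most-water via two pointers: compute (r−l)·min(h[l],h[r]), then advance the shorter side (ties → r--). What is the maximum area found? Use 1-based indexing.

[1,9] min(7,16)*8=56 best=56 * → l++
[2,9] min(2,16)*7=14 best=56 → l++
[3,9] min(18,16)*6=96 best=96 * → r--
[3,8] min(18,1)*5=5 best=96 → r--
[3,7] min(18,16)*4=64 best=96 → r--
[3,6] min(18,16)*3=48 best=96 → r--
[3,5] min(18,14)*2=28 best=96 → r--
[3,4] min(18,16)*1=16 best=96 → r--

max area = 96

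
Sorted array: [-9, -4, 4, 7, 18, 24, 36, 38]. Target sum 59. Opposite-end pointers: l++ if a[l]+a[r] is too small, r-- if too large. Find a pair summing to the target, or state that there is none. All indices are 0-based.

[0,7] -9+38=29 <59 → l++
[1,7] -4+38=34 <59 → l++
[2,7] 4+38=42 <59 → l++
[3,7] 7+38=45 <59 → l++
[4,7] 18+38=56 <59 → l++
[5,7] 24+38=62 >59 → r--
[5,6] 24+36=60 >59 → r--

no pair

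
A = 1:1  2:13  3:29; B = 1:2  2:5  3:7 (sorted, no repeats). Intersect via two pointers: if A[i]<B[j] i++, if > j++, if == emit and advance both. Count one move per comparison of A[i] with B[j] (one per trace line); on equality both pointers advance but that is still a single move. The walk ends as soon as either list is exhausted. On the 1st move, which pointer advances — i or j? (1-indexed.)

i

[i=1,j=1] 1<2 → i++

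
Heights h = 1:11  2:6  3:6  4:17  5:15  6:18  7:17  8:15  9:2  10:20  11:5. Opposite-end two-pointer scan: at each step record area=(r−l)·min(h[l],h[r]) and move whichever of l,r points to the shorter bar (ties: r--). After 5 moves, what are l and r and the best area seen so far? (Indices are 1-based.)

l=1 r=11: min(11,5)*10=50 best=50 *, r--
l=1 r=10: min(11,20)*9=99 best=99 *, l++
l=2 r=10: min(6,20)*8=48 best=99, l++
l=3 r=10: min(6,20)*7=42 best=99, l++
l=4 r=10: min(17,20)*6=102 best=102 *, l++

l=5, r=10, best area=102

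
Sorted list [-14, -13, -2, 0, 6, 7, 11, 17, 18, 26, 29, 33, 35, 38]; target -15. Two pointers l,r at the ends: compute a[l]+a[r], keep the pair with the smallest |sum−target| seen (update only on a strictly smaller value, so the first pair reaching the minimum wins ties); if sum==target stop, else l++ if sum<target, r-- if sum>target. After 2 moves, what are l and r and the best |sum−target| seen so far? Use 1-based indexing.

l=1, r=12, best |Δ|=36

l=1 r=14: -14+38=24 d=39 *, r--
l=1 r=13: -14+35=21 d=36 *, r--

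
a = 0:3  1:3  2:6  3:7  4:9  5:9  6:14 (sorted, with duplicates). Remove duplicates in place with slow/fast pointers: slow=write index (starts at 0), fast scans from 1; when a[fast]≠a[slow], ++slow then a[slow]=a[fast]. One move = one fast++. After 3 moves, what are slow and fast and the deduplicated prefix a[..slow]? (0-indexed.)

slow=0 fast=1: a[fast]=3=a[slow] dup, fast++
slow=0 fast=2: a[fast]=6≠a[slow]=3 write a[1]=6, slow++,fast++
slow=1 fast=3: a[fast]=7≠a[slow]=6 write a[2]=7, slow++,fast++

slow=2, fast=4, prefix=[3, 6, 7]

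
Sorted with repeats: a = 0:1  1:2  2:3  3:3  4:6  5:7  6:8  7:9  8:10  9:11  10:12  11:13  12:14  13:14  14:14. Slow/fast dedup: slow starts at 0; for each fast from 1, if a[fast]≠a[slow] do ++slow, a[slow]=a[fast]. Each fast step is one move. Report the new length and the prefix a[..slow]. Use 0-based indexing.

slow=0 fast=1: a[fast]=2≠a[slow]=1 write a[1]=2, slow++,fast++
slow=1 fast=2: a[fast]=3≠a[slow]=2 write a[2]=3, slow++,fast++
slow=2 fast=3: a[fast]=3=a[slow] dup, fast++
slow=2 fast=4: a[fast]=6≠a[slow]=3 write a[3]=6, slow++,fast++
slow=3 fast=5: a[fast]=7≠a[slow]=6 write a[4]=7, slow++,fast++
slow=4 fast=6: a[fast]=8≠a[slow]=7 write a[5]=8, slow++,fast++
slow=5 fast=7: a[fast]=9≠a[slow]=8 write a[6]=9, slow++,fast++
slow=6 fast=8: a[fast]=10≠a[slow]=9 write a[7]=10, slow++,fast++
slow=7 fast=9: a[fast]=11≠a[slow]=10 write a[8]=11, slow++,fast++
slow=8 fast=10: a[fast]=12≠a[slow]=11 write a[9]=12, slow++,fast++
slow=9 fast=11: a[fast]=13≠a[slow]=12 write a[10]=13, slow++,fast++
slow=10 fast=12: a[fast]=14≠a[slow]=13 write a[11]=14, slow++,fast++
slow=11 fast=13: a[fast]=14=a[slow] dup, fast++
slow=11 fast=14: a[fast]=14=a[slow] dup, fast++

length 12; prefix = [1, 2, 3, 6, 7, 8, 9, 10, 11, 12, 13, 14]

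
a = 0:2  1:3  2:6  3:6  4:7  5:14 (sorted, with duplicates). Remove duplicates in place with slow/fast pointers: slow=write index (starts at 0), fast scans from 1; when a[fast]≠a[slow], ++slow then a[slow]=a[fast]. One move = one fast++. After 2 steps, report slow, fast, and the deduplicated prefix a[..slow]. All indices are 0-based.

slow=2, fast=3, prefix=[2, 3, 6]

slow=0 fast=1: a[fast]=3≠a[slow]=2 write a[1]=3, slow++,fast++
slow=1 fast=2: a[fast]=6≠a[slow]=3 write a[2]=6, slow++,fast++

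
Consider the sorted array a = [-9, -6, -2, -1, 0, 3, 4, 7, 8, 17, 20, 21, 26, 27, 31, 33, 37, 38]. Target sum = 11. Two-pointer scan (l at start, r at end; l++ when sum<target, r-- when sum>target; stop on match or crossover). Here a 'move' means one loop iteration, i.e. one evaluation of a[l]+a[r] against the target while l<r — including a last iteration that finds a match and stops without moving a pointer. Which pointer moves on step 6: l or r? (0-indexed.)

l=0 r=17: -9+38=29 >11, r--
l=0 r=16: -9+37=28 >11, r--
l=0 r=15: -9+33=24 >11, r--
l=0 r=14: -9+31=22 >11, r--
l=0 r=13: -9+27=18 >11, r--
l=0 r=12: -9+26=17 >11, r--

r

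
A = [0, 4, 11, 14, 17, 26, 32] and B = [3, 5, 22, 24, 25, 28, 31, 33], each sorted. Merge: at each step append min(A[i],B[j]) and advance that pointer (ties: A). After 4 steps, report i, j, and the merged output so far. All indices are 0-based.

i=2, j=2, merged so far=[0, 3, 4, 5]

i=0 j=0: A[i]=0<=B[j]=3 take 0, i++
i=1 j=0: A[i]=4>B[j]=3 take 3, j++
i=1 j=1: A[i]=4<=B[j]=5 take 4, i++
i=2 j=1: A[i]=11>B[j]=5 take 5, j++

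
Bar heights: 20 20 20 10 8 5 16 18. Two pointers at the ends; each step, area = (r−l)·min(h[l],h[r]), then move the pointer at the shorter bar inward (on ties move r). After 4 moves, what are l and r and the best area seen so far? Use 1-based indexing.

[1,8] min(20,18)*7=126 best=126 * → r--
[1,7] min(20,16)*6=96 best=126 → r--
[1,6] min(20,5)*5=25 best=126 → r--
[1,5] min(20,8)*4=32 best=126 → r--

l=1, r=4, best area=126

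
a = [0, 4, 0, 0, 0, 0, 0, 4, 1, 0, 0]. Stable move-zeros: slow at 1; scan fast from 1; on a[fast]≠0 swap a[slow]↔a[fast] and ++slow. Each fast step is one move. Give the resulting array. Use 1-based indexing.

slow=1 fast=1: a[fast]=0, fast++
slow=1 fast=2: a[fast]=4≠0 swap→a[1]=4, slow++,fast++
slow=2 fast=3: a[fast]=0, fast++
slow=2 fast=4: a[fast]=0, fast++
slow=2 fast=5: a[fast]=0, fast++
slow=2 fast=6: a[fast]=0, fast++
slow=2 fast=7: a[fast]=0, fast++
slow=2 fast=8: a[fast]=4≠0 swap→a[2]=4, slow++,fast++
slow=3 fast=9: a[fast]=1≠0 swap→a[3]=1, slow++,fast++
slow=4 fast=10: a[fast]=0, fast++
slow=4 fast=11: a[fast]=0, fast++

[4, 4, 1, 0, 0, 0, 0, 0, 0, 0, 0]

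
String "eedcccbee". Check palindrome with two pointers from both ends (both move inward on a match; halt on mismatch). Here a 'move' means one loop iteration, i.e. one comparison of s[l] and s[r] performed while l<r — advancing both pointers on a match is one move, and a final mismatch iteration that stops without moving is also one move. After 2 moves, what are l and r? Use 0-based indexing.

l=0 r=8: 'e'=='e', l++,r--
l=1 r=7: 'e'=='e', l++,r--

l=2, r=6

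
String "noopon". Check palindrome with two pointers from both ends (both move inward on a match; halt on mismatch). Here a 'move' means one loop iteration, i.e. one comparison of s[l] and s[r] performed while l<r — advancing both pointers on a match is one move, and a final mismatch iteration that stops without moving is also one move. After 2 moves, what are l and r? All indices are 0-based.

l=2, r=3

[0,5] 'n'=='n' → l++,r--
[1,4] 'o'=='o' → l++,r--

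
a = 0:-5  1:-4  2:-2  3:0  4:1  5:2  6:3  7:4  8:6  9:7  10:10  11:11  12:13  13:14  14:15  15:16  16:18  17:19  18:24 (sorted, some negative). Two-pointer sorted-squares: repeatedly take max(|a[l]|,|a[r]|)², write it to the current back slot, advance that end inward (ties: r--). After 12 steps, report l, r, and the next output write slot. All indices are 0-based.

l=0 r=18: |-5|<=|24| out[18]=576, r--
l=0 r=17: |-5|<=|19| out[17]=361, r--
l=0 r=16: |-5|<=|18| out[16]=324, r--
l=0 r=15: |-5|<=|16| out[15]=256, r--
l=0 r=14: |-5|<=|15| out[14]=225, r--
l=0 r=13: |-5|<=|14| out[13]=196, r--
l=0 r=12: |-5|<=|13| out[12]=169, r--
l=0 r=11: |-5|<=|11| out[11]=121, r--
l=0 r=10: |-5|<=|10| out[10]=100, r--
l=0 r=9: |-5|<=|7| out[9]=49, r--
l=0 r=8: |-5|<=|6| out[8]=36, r--
l=0 r=7: |-5|>|4| out[7]=25, l++

l=1, r=7, next write slot=6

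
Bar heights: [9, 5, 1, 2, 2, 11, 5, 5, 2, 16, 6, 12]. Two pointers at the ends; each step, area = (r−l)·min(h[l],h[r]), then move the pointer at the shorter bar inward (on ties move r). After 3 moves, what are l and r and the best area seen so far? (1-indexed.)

l=4, r=12, best area=99

l=1 r=12: min(9,12)*11=99 best=99 *, l++
l=2 r=12: min(5,12)*10=50 best=99, l++
l=3 r=12: min(1,12)*9=9 best=99, l++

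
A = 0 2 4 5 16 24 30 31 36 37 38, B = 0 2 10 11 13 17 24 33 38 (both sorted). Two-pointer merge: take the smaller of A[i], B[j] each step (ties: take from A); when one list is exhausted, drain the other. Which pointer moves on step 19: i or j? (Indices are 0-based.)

i

[i=0,j=0] A[i]=0<=B[j]=0 take 0 → i++
[i=1,j=0] A[i]=2>B[j]=0 take 0 → j++
[i=1,j=1] A[i]=2<=B[j]=2 take 2 → i++
[i=2,j=1] A[i]=4>B[j]=2 take 2 → j++
[i=2,j=2] A[i]=4<=B[j]=10 take 4 → i++
[i=3,j=2] A[i]=5<=B[j]=10 take 5 → i++
[i=4,j=2] A[i]=16>B[j]=10 take 10 → j++
[i=4,j=3] A[i]=16>B[j]=11 take 11 → j++
[i=4,j=4] A[i]=16>B[j]=13 take 13 → j++
[i=4,j=5] A[i]=16<=B[j]=17 take 16 → i++
[i=5,j=5] A[i]=24>B[j]=17 take 17 → j++
[i=5,j=6] A[i]=24<=B[j]=24 take 24 → i++
[i=6,j=6] A[i]=30>B[j]=24 take 24 → j++
[i=6,j=7] A[i]=30<=B[j]=33 take 30 → i++
[i=7,j=7] A[i]=31<=B[j]=33 take 31 → i++
[i=8,j=7] A[i]=36>B[j]=33 take 33 → j++
[i=8,j=8] A[i]=36<=B[j]=38 take 36 → i++
[i=9,j=8] A[i]=37<=B[j]=38 take 37 → i++
[i=10,j=8] A[i]=38<=B[j]=38 take 38 → i++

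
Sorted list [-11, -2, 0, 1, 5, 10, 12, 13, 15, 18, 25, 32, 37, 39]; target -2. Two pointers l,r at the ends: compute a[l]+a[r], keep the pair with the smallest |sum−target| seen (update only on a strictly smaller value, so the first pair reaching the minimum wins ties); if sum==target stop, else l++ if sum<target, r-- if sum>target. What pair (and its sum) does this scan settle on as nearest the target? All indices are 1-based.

pair (-2, 0) with sum -2 (|Δ|=0)

l=1 r=14: -11+39=28 d=30 *, r--
l=1 r=13: -11+37=26 d=28 *, r--
l=1 r=12: -11+32=21 d=23 *, r--
l=1 r=11: -11+25=14 d=16 *, r--
l=1 r=10: -11+18=7 d=9 *, r--
l=1 r=9: -11+15=4 d=6 *, r--
l=1 r=8: -11+13=2 d=4 *, r--
l=1 r=7: -11+12=1 d=3 *, r--
l=1 r=6: -11+10=-1 d=1 *, r--
l=1 r=5: -11+5=-6 d=4, l++
l=2 r=5: -2+5=3 d=5, r--
l=2 r=4: -2+1=-1 d=1, r--
l=2 r=3: -2+0=-2 d=0 *, stop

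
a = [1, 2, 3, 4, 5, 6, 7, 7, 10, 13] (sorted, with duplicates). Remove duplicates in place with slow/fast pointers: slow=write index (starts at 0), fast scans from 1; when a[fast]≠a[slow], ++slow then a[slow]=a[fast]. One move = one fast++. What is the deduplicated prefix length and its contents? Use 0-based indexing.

length 9; prefix = [1, 2, 3, 4, 5, 6, 7, 10, 13]

slow=0 fast=1: a[fast]=2≠a[slow]=1 write a[1]=2, slow++,fast++
slow=1 fast=2: a[fast]=3≠a[slow]=2 write a[2]=3, slow++,fast++
slow=2 fast=3: a[fast]=4≠a[slow]=3 write a[3]=4, slow++,fast++
slow=3 fast=4: a[fast]=5≠a[slow]=4 write a[4]=5, slow++,fast++
slow=4 fast=5: a[fast]=6≠a[slow]=5 write a[5]=6, slow++,fast++
slow=5 fast=6: a[fast]=7≠a[slow]=6 write a[6]=7, slow++,fast++
slow=6 fast=7: a[fast]=7=a[slow] dup, fast++
slow=6 fast=8: a[fast]=10≠a[slow]=7 write a[7]=10, slow++,fast++
slow=7 fast=9: a[fast]=13≠a[slow]=10 write a[8]=13, slow++,fast++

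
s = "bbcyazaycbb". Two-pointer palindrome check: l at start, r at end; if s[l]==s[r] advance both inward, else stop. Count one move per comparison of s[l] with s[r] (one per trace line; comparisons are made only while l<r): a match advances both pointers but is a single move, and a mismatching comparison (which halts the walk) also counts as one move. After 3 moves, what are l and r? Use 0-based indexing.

[0,10] 'b'=='b' → l++,r--
[1,9] 'b'=='b' → l++,r--
[2,8] 'c'=='c' → l++,r--

l=3, r=7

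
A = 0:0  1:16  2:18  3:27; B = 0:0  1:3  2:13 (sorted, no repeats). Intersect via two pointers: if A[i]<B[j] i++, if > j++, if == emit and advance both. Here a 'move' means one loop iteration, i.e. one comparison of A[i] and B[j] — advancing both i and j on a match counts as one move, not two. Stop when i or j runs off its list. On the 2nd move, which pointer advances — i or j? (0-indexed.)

j

[i=0,j=0] 0==0 emit → i++,j++
[i=1,j=1] 16>3 → j++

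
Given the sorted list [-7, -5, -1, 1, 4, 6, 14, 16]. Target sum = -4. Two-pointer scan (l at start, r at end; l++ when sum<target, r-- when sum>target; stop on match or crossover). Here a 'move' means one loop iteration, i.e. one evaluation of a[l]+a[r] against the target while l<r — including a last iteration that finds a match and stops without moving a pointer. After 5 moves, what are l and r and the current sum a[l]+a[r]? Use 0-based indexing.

l=1, r=3, sum=-4

[0,7] -7+16=9 >-4 → r--
[0,6] -7+14=7 >-4 → r--
[0,5] -7+6=-1 >-4 → r--
[0,4] -7+4=-3 >-4 → r--
[0,3] -7+1=-6 <-4 → l++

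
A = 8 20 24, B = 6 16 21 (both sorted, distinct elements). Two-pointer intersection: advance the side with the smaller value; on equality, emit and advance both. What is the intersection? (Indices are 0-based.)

intersection = []

i=0 j=0: 8>6, j++
i=0 j=1: 8<16, i++
i=1 j=1: 20>16, j++
i=1 j=2: 20<21, i++
i=2 j=2: 24>21, j++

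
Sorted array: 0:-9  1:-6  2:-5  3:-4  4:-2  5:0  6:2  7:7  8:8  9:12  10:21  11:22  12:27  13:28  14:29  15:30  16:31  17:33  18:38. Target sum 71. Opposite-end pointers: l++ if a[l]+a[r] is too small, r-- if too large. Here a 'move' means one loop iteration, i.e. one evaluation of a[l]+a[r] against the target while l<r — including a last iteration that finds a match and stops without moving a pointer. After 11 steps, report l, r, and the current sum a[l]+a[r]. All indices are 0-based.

l=11, r=18, sum=60

l=0 r=18: -9+38=29 <71, l++
l=1 r=18: -6+38=32 <71, l++
l=2 r=18: -5+38=33 <71, l++
l=3 r=18: -4+38=34 <71, l++
l=4 r=18: -2+38=36 <71, l++
l=5 r=18: 0+38=38 <71, l++
l=6 r=18: 2+38=40 <71, l++
l=7 r=18: 7+38=45 <71, l++
l=8 r=18: 8+38=46 <71, l++
l=9 r=18: 12+38=50 <71, l++
l=10 r=18: 21+38=59 <71, l++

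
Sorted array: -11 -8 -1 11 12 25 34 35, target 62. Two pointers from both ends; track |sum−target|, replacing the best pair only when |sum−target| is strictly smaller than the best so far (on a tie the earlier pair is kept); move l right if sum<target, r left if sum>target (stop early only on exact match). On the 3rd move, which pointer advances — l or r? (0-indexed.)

l=0 r=7: -11+35=24 d=38 *, l++
l=1 r=7: -8+35=27 d=35 *, l++
l=2 r=7: -1+35=34 d=28 *, l++

l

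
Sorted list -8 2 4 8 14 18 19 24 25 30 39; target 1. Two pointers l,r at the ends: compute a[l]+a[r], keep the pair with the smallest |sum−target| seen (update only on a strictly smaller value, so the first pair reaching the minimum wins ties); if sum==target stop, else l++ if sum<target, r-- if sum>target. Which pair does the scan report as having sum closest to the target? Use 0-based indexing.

l=0 r=10: -8+39=31 d=30 *, r--
l=0 r=9: -8+30=22 d=21 *, r--
l=0 r=8: -8+25=17 d=16 *, r--
l=0 r=7: -8+24=16 d=15 *, r--
l=0 r=6: -8+19=11 d=10 *, r--
l=0 r=5: -8+18=10 d=9 *, r--
l=0 r=4: -8+14=6 d=5 *, r--
l=0 r=3: -8+8=0 d=1 *, l++
l=1 r=3: 2+8=10 d=9, r--
l=1 r=2: 2+4=6 d=5, r--

pair (-8, 8) with sum 0 (|Δ|=1)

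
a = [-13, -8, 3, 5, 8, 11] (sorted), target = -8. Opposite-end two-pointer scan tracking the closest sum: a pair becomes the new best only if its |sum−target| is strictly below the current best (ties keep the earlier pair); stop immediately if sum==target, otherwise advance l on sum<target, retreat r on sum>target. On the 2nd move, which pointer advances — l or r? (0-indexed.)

l=0 r=5: -13+11=-2 d=6 *, r--
l=0 r=4: -13+8=-5 d=3 *, r--

r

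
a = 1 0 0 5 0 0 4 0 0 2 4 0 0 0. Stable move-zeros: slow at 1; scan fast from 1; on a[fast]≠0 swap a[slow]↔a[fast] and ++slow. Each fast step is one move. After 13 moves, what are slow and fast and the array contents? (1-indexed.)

(s=1,f=1) a[fast]=1≠0 swap→a[1]=1 → slow++,fast++
(s=2,f=2) a[fast]=0 → fast++
(s=2,f=3) a[fast]=0 → fast++
(s=2,f=4) a[fast]=5≠0 swap→a[2]=5 → slow++,fast++
(s=3,f=5) a[fast]=0 → fast++
(s=3,f=6) a[fast]=0 → fast++
(s=3,f=7) a[fast]=4≠0 swap→a[3]=4 → slow++,fast++
(s=4,f=8) a[fast]=0 → fast++
(s=4,f=9) a[fast]=0 → fast++
(s=4,f=10) a[fast]=2≠0 swap→a[4]=2 → slow++,fast++
(s=5,f=11) a[fast]=4≠0 swap→a[5]=4 → slow++,fast++
(s=6,f=12) a[fast]=0 → fast++
(s=6,f=13) a[fast]=0 → fast++

slow=6, fast=14, a=[1, 5, 4, 2, 4, 0, 0, 0, 0, 0, 0, 0, 0, 0]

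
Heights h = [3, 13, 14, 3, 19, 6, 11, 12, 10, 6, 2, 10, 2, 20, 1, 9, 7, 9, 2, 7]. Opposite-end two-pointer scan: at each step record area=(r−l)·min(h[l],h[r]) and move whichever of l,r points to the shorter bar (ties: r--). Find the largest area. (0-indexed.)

l=0 r=19: min(3,7)*19=57 best=57 *, l++
l=1 r=19: min(13,7)*18=126 best=126 *, r--
l=1 r=18: min(13,2)*17=34 best=126, r--
l=1 r=17: min(13,9)*16=144 best=144 *, r--
l=1 r=16: min(13,7)*15=105 best=144, r--
l=1 r=15: min(13,9)*14=126 best=144, r--
l=1 r=14: min(13,1)*13=13 best=144, r--
l=1 r=13: min(13,20)*12=156 best=156 *, l++
l=2 r=13: min(14,20)*11=154 best=156, l++
l=3 r=13: min(3,20)*10=30 best=156, l++
l=4 r=13: min(19,20)*9=171 best=171 *, l++
l=5 r=13: min(6,20)*8=48 best=171, l++
l=6 r=13: min(11,20)*7=77 best=171, l++
l=7 r=13: min(12,20)*6=72 best=171, l++
l=8 r=13: min(10,20)*5=50 best=171, l++
l=9 r=13: min(6,20)*4=24 best=171, l++
l=10 r=13: min(2,20)*3=6 best=171, l++
l=11 r=13: min(10,20)*2=20 best=171, l++
l=12 r=13: min(2,20)*1=2 best=171, l++

max area = 171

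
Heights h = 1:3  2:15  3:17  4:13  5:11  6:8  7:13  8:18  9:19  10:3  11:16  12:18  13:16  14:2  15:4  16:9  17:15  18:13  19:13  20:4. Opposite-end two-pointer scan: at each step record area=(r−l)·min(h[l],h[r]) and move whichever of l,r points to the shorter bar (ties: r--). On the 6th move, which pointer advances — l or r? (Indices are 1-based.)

l=1 r=20: min(3,4)*19=57 best=57 *, l++
l=2 r=20: min(15,4)*18=72 best=72 *, r--
l=2 r=19: min(15,13)*17=221 best=221 *, r--
l=2 r=18: min(15,13)*16=208 best=221, r--
l=2 r=17: min(15,15)*15=225 best=225 *, r--
l=2 r=16: min(15,9)*14=126 best=225, r--

r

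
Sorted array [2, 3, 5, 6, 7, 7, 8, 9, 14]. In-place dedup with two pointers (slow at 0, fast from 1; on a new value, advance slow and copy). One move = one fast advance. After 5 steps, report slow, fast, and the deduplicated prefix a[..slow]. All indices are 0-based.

(s=0,f=1) a[fast]=3≠a[slow]=2 write a[1]=3 → slow++,fast++
(s=1,f=2) a[fast]=5≠a[slow]=3 write a[2]=5 → slow++,fast++
(s=2,f=3) a[fast]=6≠a[slow]=5 write a[3]=6 → slow++,fast++
(s=3,f=4) a[fast]=7≠a[slow]=6 write a[4]=7 → slow++,fast++
(s=4,f=5) a[fast]=7=a[slow] dup → fast++

slow=4, fast=6, prefix=[2, 3, 5, 6, 7]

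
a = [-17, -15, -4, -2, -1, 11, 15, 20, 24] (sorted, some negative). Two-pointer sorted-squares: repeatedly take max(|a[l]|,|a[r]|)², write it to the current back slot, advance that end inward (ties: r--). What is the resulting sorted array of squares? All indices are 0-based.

[0,8] |-17|<=|24| out[8]=576 → r--
[0,7] |-17|<=|20| out[7]=400 → r--
[0,6] |-17|>|15| out[6]=289 → l++
[1,6] |-15|<=|15| out[5]=225 → r--
[1,5] |-15|>|11| out[4]=225 → l++
[2,5] |-4|<=|11| out[3]=121 → r--
[2,4] |-4|>|-1| out[2]=16 → l++
[3,4] |-2|>|-1| out[1]=4 → l++
[4,4] |-1|<=|-1| out[0]=1 → r--

[1, 4, 16, 121, 225, 225, 289, 400, 576]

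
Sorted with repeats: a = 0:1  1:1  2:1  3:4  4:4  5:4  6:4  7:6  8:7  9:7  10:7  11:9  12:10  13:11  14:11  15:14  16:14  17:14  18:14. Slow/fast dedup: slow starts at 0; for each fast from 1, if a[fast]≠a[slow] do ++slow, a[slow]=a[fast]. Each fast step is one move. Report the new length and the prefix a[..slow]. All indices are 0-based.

slow=0 fast=1: a[fast]=1=a[slow] dup, fast++
slow=0 fast=2: a[fast]=1=a[slow] dup, fast++
slow=0 fast=3: a[fast]=4≠a[slow]=1 write a[1]=4, slow++,fast++
slow=1 fast=4: a[fast]=4=a[slow] dup, fast++
slow=1 fast=5: a[fast]=4=a[slow] dup, fast++
slow=1 fast=6: a[fast]=4=a[slow] dup, fast++
slow=1 fast=7: a[fast]=6≠a[slow]=4 write a[2]=6, slow++,fast++
slow=2 fast=8: a[fast]=7≠a[slow]=6 write a[3]=7, slow++,fast++
slow=3 fast=9: a[fast]=7=a[slow] dup, fast++
slow=3 fast=10: a[fast]=7=a[slow] dup, fast++
slow=3 fast=11: a[fast]=9≠a[slow]=7 write a[4]=9, slow++,fast++
slow=4 fast=12: a[fast]=10≠a[slow]=9 write a[5]=10, slow++,fast++
slow=5 fast=13: a[fast]=11≠a[slow]=10 write a[6]=11, slow++,fast++
slow=6 fast=14: a[fast]=11=a[slow] dup, fast++
slow=6 fast=15: a[fast]=14≠a[slow]=11 write a[7]=14, slow++,fast++
slow=7 fast=16: a[fast]=14=a[slow] dup, fast++
slow=7 fast=17: a[fast]=14=a[slow] dup, fast++
slow=7 fast=18: a[fast]=14=a[slow] dup, fast++

length 8; prefix = [1, 4, 6, 7, 9, 10, 11, 14]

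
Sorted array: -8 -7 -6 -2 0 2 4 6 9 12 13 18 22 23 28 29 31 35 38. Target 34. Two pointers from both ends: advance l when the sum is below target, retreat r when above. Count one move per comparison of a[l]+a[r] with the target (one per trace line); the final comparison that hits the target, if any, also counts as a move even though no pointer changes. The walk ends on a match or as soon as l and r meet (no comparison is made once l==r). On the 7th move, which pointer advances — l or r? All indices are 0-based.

l

[0,18] -8+38=30 <34 → l++
[1,18] -7+38=31 <34 → l++
[2,18] -6+38=32 <34 → l++
[3,18] -2+38=36 >34 → r--
[3,17] -2+35=33 <34 → l++
[4,17] 0+35=35 >34 → r--
[4,16] 0+31=31 <34 → l++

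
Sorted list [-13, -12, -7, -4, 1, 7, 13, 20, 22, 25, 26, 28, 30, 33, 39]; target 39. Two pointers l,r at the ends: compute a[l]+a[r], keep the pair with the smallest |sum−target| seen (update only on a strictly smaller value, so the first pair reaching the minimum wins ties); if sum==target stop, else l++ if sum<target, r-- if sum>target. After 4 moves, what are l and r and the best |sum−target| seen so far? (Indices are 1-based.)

l=5, r=15, best |Δ|=4

[1,15] -13+39=26 d=13 * → l++
[2,15] -12+39=27 d=12 * → l++
[3,15] -7+39=32 d=7 * → l++
[4,15] -4+39=35 d=4 * → l++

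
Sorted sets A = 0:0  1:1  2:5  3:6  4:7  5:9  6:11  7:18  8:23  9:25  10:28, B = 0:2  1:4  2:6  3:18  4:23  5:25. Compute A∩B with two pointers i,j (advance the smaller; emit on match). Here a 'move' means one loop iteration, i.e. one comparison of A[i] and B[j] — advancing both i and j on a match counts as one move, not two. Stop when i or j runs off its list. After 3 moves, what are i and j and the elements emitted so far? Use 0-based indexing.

i=0 j=0: 0<2, i++
i=1 j=0: 1<2, i++
i=2 j=0: 5>2, j++

i=2, j=1, emitted=[]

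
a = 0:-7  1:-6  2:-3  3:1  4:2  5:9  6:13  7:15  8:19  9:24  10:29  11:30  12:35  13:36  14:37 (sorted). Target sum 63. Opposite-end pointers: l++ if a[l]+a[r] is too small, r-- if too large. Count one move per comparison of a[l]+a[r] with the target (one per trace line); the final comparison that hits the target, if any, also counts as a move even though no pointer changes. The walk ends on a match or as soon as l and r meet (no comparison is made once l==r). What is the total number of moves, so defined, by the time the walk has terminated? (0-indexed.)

l=0 r=14: -7+37=30 <63, l++
l=1 r=14: -6+37=31 <63, l++
l=2 r=14: -3+37=34 <63, l++
l=3 r=14: 1+37=38 <63, l++
l=4 r=14: 2+37=39 <63, l++
l=5 r=14: 9+37=46 <63, l++
l=6 r=14: 13+37=50 <63, l++
l=7 r=14: 15+37=52 <63, l++
l=8 r=14: 19+37=56 <63, l++
l=9 r=14: 24+37=61 <63, l++
l=10 r=14: 29+37=66 >63, r--
l=10 r=13: 29+36=65 >63, r--
l=10 r=12: 29+35=64 >63, r--
l=10 r=11: 29+30=59 <63, l++

14 moves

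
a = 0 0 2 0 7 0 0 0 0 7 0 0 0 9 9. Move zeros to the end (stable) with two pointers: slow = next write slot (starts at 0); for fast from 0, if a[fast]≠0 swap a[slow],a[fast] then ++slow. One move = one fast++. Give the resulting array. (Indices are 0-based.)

(s=0,f=0) a[fast]=0 → fast++
(s=0,f=1) a[fast]=0 → fast++
(s=0,f=2) a[fast]=2≠0 swap→a[0]=2 → slow++,fast++
(s=1,f=3) a[fast]=0 → fast++
(s=1,f=4) a[fast]=7≠0 swap→a[1]=7 → slow++,fast++
(s=2,f=5) a[fast]=0 → fast++
(s=2,f=6) a[fast]=0 → fast++
(s=2,f=7) a[fast]=0 → fast++
(s=2,f=8) a[fast]=0 → fast++
(s=2,f=9) a[fast]=7≠0 swap→a[2]=7 → slow++,fast++
(s=3,f=10) a[fast]=0 → fast++
(s=3,f=11) a[fast]=0 → fast++
(s=3,f=12) a[fast]=0 → fast++
(s=3,f=13) a[fast]=9≠0 swap→a[3]=9 → slow++,fast++
(s=4,f=14) a[fast]=9≠0 swap→a[4]=9 → slow++,fast++

[2, 7, 7, 9, 9, 0, 0, 0, 0, 0, 0, 0, 0, 0, 0]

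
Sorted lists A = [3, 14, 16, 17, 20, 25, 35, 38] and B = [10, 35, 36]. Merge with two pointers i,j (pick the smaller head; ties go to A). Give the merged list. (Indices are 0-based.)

[3, 10, 14, 16, 17, 20, 25, 35, 35, 36, 38]

i=0 j=0: A[i]=3<=B[j]=10 take 3, i++
i=1 j=0: A[i]=14>B[j]=10 take 10, j++
i=1 j=1: A[i]=14<=B[j]=35 take 14, i++
i=2 j=1: A[i]=16<=B[j]=35 take 16, i++
i=3 j=1: A[i]=17<=B[j]=35 take 17, i++
i=4 j=1: A[i]=20<=B[j]=35 take 20, i++
i=5 j=1: A[i]=25<=B[j]=35 take 25, i++
i=6 j=1: A[i]=35<=B[j]=35 take 35, i++
i=7 j=1: A[i]=38>B[j]=35 take 35, j++
i=7 j=2: A[i]=38>B[j]=36 take 36, j++
i=7 j=3: B done, take A[i]=38, i++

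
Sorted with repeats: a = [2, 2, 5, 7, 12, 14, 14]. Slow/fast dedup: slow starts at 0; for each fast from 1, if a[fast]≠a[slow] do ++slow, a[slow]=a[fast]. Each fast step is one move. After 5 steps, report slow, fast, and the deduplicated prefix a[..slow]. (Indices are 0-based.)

(s=0,f=1) a[fast]=2=a[slow] dup → fast++
(s=0,f=2) a[fast]=5≠a[slow]=2 write a[1]=5 → slow++,fast++
(s=1,f=3) a[fast]=7≠a[slow]=5 write a[2]=7 → slow++,fast++
(s=2,f=4) a[fast]=12≠a[slow]=7 write a[3]=12 → slow++,fast++
(s=3,f=5) a[fast]=14≠a[slow]=12 write a[4]=14 → slow++,fast++

slow=4, fast=6, prefix=[2, 5, 7, 12, 14]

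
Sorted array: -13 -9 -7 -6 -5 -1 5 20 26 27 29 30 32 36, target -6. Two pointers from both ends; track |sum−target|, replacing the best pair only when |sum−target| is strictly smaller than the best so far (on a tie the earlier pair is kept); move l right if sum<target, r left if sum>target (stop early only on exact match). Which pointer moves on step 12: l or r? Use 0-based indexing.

l

[0,13] -13+36=23 d=29 * → r--
[0,12] -13+32=19 d=25 * → r--
[0,11] -13+30=17 d=23 * → r--
[0,10] -13+29=16 d=22 * → r--
[0,9] -13+27=14 d=20 * → r--
[0,8] -13+26=13 d=19 * → r--
[0,7] -13+20=7 d=13 * → r--
[0,6] -13+5=-8 d=2 * → l++
[1,6] -9+5=-4 d=2 → r--
[1,5] -9+-1=-10 d=4 → l++
[2,5] -7+-1=-8 d=2 → l++
[3,5] -6+-1=-7 d=1 * → l++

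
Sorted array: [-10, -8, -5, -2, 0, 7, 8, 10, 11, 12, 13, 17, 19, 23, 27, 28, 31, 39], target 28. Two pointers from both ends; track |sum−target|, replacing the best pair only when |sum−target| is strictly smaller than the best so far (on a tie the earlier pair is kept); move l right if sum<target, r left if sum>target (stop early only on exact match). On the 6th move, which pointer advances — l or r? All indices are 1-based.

[1,18] -10+39=29 d=1 * → r--
[1,17] -10+31=21 d=7 → l++
[2,17] -8+31=23 d=5 → l++
[3,17] -5+31=26 d=2 → l++
[4,17] -2+31=29 d=1 → r--
[4,16] -2+28=26 d=2 → l++

l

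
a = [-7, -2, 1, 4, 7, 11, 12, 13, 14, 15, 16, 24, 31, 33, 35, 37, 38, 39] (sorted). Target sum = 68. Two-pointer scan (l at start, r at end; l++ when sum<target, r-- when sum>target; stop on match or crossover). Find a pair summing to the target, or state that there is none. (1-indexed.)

l=1 r=18: -7+39=32 <68, l++
l=2 r=18: -2+39=37 <68, l++
l=3 r=18: 1+39=40 <68, l++
l=4 r=18: 4+39=43 <68, l++
l=5 r=18: 7+39=46 <68, l++
l=6 r=18: 11+39=50 <68, l++
l=7 r=18: 12+39=51 <68, l++
l=8 r=18: 13+39=52 <68, l++
l=9 r=18: 14+39=53 <68, l++
l=10 r=18: 15+39=54 <68, l++
l=11 r=18: 16+39=55 <68, l++
l=12 r=18: 24+39=63 <68, l++
l=13 r=18: 31+39=70 >68, r--
l=13 r=17: 31+38=69 >68, r--
l=13 r=16: 31+37=68, found

(31, 37)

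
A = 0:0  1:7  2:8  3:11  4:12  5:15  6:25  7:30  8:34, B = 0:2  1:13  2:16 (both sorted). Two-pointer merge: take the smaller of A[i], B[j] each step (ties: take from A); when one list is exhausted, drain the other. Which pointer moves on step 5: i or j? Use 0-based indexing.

i=0 j=0: A[i]=0<=B[j]=2 take 0, i++
i=1 j=0: A[i]=7>B[j]=2 take 2, j++
i=1 j=1: A[i]=7<=B[j]=13 take 7, i++
i=2 j=1: A[i]=8<=B[j]=13 take 8, i++
i=3 j=1: A[i]=11<=B[j]=13 take 11, i++

i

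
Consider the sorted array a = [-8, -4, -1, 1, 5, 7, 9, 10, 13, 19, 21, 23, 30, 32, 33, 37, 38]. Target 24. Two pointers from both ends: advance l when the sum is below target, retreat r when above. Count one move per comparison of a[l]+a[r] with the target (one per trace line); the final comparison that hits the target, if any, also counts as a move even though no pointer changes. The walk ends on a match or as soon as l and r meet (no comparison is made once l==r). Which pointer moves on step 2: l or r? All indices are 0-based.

[0,16] -8+38=30 >24 → r--
[0,15] -8+37=29 >24 → r--

r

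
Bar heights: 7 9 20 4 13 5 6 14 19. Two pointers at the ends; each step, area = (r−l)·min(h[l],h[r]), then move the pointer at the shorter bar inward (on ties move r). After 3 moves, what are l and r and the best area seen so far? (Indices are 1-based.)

l=3, r=8, best area=114

[1,9] min(7,19)*8=56 best=56 * → l++
[2,9] min(9,19)*7=63 best=63 * → l++
[3,9] min(20,19)*6=114 best=114 * → r--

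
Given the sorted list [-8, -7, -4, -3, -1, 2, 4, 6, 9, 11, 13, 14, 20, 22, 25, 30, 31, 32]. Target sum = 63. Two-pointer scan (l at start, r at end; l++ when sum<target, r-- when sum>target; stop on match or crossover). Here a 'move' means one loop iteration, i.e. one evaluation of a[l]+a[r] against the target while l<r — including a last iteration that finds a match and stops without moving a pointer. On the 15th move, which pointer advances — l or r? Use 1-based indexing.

l

[1,18] -8+32=24 <63 → l++
[2,18] -7+32=25 <63 → l++
[3,18] -4+32=28 <63 → l++
[4,18] -3+32=29 <63 → l++
[5,18] -1+32=31 <63 → l++
[6,18] 2+32=34 <63 → l++
[7,18] 4+32=36 <63 → l++
[8,18] 6+32=38 <63 → l++
[9,18] 9+32=41 <63 → l++
[10,18] 11+32=43 <63 → l++
[11,18] 13+32=45 <63 → l++
[12,18] 14+32=46 <63 → l++
[13,18] 20+32=52 <63 → l++
[14,18] 22+32=54 <63 → l++
[15,18] 25+32=57 <63 → l++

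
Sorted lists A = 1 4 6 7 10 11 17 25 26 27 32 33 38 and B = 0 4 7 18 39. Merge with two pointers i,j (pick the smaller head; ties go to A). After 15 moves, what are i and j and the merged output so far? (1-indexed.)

i=1 j=1: A[i]=1>B[j]=0 take 0, j++
i=1 j=2: A[i]=1<=B[j]=4 take 1, i++
i=2 j=2: A[i]=4<=B[j]=4 take 4, i++
i=3 j=2: A[i]=6>B[j]=4 take 4, j++
i=3 j=3: A[i]=6<=B[j]=7 take 6, i++
i=4 j=3: A[i]=7<=B[j]=7 take 7, i++
i=5 j=3: A[i]=10>B[j]=7 take 7, j++
i=5 j=4: A[i]=10<=B[j]=18 take 10, i++
i=6 j=4: A[i]=11<=B[j]=18 take 11, i++
i=7 j=4: A[i]=17<=B[j]=18 take 17, i++
i=8 j=4: A[i]=25>B[j]=18 take 18, j++
i=8 j=5: A[i]=25<=B[j]=39 take 25, i++
i=9 j=5: A[i]=26<=B[j]=39 take 26, i++
i=10 j=5: A[i]=27<=B[j]=39 take 27, i++
i=11 j=5: A[i]=32<=B[j]=39 take 32, i++

i=12, j=5, merged so far=[0, 1, 4, 4, 6, 7, 7, 10, 11, 17, 18, 25, 26, 27, 32]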